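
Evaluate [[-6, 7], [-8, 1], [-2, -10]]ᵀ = [[-6, -8, -2], [7, 1, -10]]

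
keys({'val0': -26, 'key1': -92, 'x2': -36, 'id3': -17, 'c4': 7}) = ['val0', 'key1', 'x2', 'id3', 'c4']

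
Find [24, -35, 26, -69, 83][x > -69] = keep x where x > -69: 24✓, -35✓, 26✓, -69✗, 83✓
= [24, -35, 26, 83]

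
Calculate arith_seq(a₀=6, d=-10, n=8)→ a_0 = 6 + 0*-10 = 6
a_1 = 6 + 1*-10 = -4
a_2 = 6 + 2*-10 = -14
...
= [6, -4, -14, -24, -34, -44, -54, -64]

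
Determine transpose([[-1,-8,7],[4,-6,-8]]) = [[-1, 4], [-8, -6], [7, -8]]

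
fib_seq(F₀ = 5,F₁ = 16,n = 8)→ F_2 = F_1 + F_0 = 21
F_3 = F_2 + F_1 = 37
F_4 = F_3 + F_2 = 58
...
= [5, 16, 21, 37, 58, 95, 153, 248]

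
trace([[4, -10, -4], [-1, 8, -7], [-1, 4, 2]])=14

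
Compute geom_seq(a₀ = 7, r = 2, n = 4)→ a_0 = 7*2^0 = 7
a_1 = 7*2^1 = 14
a_2 = 7*2^2 = 28
...
= [7, 14, 28, 56]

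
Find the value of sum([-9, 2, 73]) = (-9) + 2 + 73
= 66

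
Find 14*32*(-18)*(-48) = 387072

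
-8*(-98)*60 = 47040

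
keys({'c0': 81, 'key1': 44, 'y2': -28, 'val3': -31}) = ['c0', 'key1', 'y2', 'val3']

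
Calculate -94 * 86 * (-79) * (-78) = -49813608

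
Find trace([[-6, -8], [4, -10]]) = diagonal: (-6) + (-10)
= -16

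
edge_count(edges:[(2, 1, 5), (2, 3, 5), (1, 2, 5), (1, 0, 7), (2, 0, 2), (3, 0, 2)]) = 6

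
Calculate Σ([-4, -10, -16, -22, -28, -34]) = -114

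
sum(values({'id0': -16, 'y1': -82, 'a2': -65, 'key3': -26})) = -189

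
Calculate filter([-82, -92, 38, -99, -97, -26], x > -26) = [38]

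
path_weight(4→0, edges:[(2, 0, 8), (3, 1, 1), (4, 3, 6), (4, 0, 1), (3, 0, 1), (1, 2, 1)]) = w(4→0)=1
= 1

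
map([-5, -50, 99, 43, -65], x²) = [25, 2500, 9801, 1849, 4225]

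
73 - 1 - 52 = 20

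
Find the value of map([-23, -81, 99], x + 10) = [-13, -71, 109]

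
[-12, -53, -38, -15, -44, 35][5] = 35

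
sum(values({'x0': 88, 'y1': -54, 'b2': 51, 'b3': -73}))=88 + (-54) + 51 + (-73)
= 12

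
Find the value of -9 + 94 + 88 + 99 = 272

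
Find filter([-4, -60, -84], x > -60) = keep x where x > -60: -4✓, -60✗, -84✗
= [-4]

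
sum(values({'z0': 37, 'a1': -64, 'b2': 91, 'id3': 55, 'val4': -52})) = 67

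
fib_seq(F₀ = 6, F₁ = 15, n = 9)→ F_2 = F_1 + F_0 = 21
F_3 = F_2 + F_1 = 36
F_4 = F_3 + F_2 = 57
...
= [6, 15, 21, 36, 57, 93, 150, 243, 393]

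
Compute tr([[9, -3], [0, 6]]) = diagonal: 9 + 6
= 15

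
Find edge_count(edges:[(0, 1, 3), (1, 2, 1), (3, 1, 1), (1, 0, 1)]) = 4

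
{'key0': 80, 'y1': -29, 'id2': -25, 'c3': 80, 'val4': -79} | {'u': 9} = {'key0': 80, 'y1': -29, 'id2': -25, 'c3': 80, 'val4': -79, 'u': 9}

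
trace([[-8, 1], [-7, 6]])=-2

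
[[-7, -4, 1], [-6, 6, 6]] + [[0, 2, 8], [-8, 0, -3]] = [[-7, -2, 9], [-14, 6, 3]]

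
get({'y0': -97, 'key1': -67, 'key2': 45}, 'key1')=-67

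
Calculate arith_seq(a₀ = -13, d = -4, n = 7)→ a_0 = -13 + 0*-4 = -13
a_1 = -13 + 1*-4 = -17
a_2 = -13 + 2*-4 = -21
...
= [-13, -17, -21, -25, -29, -33, -37]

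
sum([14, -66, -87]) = 14 + (-66) + (-87)
= -139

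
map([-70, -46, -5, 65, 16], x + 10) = -70+10=-60, -46+10=-36, -5+10=5, 65+10=75, 16+10=26
= [-60, -36, 5, 75, 26]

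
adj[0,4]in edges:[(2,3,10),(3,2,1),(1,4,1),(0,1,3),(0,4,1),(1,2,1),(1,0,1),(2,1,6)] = 1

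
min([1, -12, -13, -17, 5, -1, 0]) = -17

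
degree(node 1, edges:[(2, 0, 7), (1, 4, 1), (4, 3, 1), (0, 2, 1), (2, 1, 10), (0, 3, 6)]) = 2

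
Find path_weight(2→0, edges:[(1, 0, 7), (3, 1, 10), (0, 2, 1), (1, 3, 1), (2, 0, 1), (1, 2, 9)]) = 1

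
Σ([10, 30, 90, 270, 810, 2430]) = 3640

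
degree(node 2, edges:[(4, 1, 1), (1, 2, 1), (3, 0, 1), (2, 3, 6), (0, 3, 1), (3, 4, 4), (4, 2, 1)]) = 3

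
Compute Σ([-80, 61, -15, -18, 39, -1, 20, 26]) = 32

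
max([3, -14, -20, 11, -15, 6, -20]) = 11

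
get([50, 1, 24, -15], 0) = 50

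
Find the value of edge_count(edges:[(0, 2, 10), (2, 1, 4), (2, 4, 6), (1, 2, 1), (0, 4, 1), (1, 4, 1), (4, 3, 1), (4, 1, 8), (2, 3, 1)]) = 9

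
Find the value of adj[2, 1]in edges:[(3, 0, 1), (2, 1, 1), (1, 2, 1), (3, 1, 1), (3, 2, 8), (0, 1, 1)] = 1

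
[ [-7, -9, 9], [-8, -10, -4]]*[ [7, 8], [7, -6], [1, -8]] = [[-103, -74], [-130, 28]]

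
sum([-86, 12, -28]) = (-86) + 12 + (-28)
= -102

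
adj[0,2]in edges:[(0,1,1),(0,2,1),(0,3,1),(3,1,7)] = 1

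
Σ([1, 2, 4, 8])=15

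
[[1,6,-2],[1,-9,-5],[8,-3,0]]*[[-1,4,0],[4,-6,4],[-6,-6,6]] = [[35, -20, 12], [-7, 88, -66], [-20, 50, -12]]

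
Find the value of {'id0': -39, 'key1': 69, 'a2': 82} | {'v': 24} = {'id0': -39, 'key1': 69, 'a2': 82, 'v': 24}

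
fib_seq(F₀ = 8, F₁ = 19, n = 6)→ [8, 19, 27, 46, 73, 119]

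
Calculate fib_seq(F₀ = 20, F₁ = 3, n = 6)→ [20, 3, 23, 26, 49, 75]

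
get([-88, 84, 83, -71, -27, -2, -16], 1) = 84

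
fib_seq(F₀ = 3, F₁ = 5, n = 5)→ [3, 5, 8, 13, 21]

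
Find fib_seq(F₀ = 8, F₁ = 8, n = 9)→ [8, 8, 16, 24, 40, 64, 104, 168, 272]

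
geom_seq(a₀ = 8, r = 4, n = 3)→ a_0 = 8*4^0 = 8
a_1 = 8*4^1 = 32
a_2 = 8*4^2 = 128
= [8, 32, 128]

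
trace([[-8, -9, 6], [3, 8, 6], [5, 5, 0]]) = diagonal: (-8) + 8 + 0
= 0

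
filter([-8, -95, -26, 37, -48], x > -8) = keep x where x > -8: -8✗, -95✗, -26✗, 37✓, -48✗
= [37]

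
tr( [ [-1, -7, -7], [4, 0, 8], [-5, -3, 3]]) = 2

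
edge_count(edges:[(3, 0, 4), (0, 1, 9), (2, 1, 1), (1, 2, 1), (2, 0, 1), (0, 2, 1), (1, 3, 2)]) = 7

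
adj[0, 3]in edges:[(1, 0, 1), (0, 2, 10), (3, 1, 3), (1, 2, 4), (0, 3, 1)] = 1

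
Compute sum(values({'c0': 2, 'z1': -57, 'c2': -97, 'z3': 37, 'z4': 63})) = 2 + (-57) + (-97) + 37 + 63
= -52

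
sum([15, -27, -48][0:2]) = -12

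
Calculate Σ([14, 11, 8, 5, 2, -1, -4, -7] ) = 14 + 11 + 8 + 5 + 2 + (-1) + (-4) + (-7)
= 28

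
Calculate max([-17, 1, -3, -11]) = 1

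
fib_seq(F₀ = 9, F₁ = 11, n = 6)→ [9, 11, 20, 31, 51, 82]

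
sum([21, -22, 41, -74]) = -34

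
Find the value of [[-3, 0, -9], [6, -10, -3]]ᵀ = [[-3, 6], [0, -10], [-9, -3]]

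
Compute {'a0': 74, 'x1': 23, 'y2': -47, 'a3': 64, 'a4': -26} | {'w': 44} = {'a0': 74, 'x1': 23, 'y2': -47, 'a3': 64, 'a4': -26, 'w': 44}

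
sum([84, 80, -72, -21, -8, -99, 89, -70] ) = -17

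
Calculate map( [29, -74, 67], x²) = [841, 5476, 4489]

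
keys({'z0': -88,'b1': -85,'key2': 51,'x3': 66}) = ['z0', 'b1', 'key2', 'x3']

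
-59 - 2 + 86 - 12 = 13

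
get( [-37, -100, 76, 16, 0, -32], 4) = 0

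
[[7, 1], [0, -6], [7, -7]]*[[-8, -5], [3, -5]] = C[0][0] = (7)*(-8) + (1)*(3) = -53
C[0][1] = (7)*(-5) + (1)*(-5) = -40
C[1][0] = (0)*(-8) + (-6)*(3) = -18
C[1][1] = (0)*(-5) + (-6)*(-5) = 30
C[2][0] = (7)*(-8) + (-7)*(3) = -77
C[2][1] = (7)*(-5) + (-7)*(-5) = 0
= [[-53, -40], [-18, 30], [-77, 0]]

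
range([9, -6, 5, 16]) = 22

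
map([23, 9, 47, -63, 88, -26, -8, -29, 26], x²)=[529, 81, 2209, 3969, 7744, 676, 64, 841, 676]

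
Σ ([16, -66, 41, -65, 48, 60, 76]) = 16 + (-66) + 41 + (-65) + 48 + 60 + 76
= 110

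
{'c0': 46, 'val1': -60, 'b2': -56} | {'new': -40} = {'c0': 46, 'val1': -60, 'b2': -56, 'new': -40}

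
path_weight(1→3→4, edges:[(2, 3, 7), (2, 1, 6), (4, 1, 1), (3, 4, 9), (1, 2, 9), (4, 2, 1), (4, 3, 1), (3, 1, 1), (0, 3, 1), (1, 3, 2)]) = 11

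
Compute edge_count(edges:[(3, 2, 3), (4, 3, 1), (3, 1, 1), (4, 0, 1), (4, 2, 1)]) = 5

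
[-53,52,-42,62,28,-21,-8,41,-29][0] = -53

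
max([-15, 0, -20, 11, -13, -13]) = 11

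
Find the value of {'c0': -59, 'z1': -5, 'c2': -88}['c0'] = -59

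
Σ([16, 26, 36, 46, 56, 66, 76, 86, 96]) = 504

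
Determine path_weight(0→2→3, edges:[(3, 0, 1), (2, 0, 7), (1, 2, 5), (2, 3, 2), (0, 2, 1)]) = 3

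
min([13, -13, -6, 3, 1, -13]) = -13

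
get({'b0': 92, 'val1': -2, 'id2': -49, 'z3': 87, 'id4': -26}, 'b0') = 92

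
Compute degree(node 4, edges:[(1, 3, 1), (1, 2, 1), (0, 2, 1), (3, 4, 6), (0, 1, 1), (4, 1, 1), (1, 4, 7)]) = incident: (3,4), (4,1), (1,4)
= 3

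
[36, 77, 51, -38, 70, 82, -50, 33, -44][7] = 33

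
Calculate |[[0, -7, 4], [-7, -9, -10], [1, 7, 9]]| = (1)*(0)*det([[-9, -10], [7, 9]]) + (-1)*(-7)*det([[-7, -10], [1, 9]]) + (1)*(4)*det([[-7, -9], [1, 7]])
= 0 + -371 + -160
= -531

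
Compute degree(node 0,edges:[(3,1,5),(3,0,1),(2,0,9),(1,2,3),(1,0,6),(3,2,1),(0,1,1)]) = incident: (3,0), (2,0), (1,0), (0,1)
= 4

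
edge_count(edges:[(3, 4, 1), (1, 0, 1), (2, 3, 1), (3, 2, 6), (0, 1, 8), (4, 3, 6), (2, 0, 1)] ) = 7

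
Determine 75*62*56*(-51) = -13280400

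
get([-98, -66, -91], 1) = -66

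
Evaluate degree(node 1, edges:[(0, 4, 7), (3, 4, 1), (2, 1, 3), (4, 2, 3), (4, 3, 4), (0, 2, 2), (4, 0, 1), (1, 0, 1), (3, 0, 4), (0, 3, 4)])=2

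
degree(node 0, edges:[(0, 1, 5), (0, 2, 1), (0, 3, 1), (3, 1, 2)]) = incident: (0,1), (0,2), (0,3)
= 3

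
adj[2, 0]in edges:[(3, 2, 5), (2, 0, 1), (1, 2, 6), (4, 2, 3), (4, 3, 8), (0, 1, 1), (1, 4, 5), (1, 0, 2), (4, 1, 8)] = 1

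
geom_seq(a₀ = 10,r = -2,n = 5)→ [10, -20, 40, -80, 160]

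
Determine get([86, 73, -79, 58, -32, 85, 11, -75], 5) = 85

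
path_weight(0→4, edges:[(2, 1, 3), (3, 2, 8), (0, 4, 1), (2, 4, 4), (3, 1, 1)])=w(0→4)=1
= 1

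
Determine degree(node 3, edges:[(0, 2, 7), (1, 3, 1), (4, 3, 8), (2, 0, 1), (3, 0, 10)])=3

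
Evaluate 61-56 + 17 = 22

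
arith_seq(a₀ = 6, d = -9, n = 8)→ a_0 = 6 + 0*-9 = 6
a_1 = 6 + 1*-9 = -3
a_2 = 6 + 2*-9 = -12
...
= [6, -3, -12, -21, -30, -39, -48, -57]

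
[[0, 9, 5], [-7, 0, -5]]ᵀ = [[0, -7], [9, 0], [5, -5]]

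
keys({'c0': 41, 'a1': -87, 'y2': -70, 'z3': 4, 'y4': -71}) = ['c0', 'a1', 'y2', 'z3', 'y4']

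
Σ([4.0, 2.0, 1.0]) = 4.0 + 2.0 + 1.0
= 7.0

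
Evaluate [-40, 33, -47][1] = 33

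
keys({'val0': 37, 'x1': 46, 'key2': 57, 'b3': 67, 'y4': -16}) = ['val0', 'x1', 'key2', 'b3', 'y4']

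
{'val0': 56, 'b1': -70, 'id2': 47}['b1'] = -70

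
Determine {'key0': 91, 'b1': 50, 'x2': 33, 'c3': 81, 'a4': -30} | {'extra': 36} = {'key0': 91, 'b1': 50, 'x2': 33, 'c3': 81, 'a4': -30, 'extra': 36}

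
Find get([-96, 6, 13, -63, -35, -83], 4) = -35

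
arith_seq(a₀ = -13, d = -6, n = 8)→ [-13, -19, -25, -31, -37, -43, -49, -55]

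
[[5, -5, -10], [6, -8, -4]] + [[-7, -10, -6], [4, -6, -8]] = [[-2, -15, -16], [10, -14, -12]]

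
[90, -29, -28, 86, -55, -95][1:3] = [-29, -28]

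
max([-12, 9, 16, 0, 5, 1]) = 16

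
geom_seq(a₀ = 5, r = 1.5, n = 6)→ [5.0, 7.5, 11.25, 16.875, 25.3125, 37.96875]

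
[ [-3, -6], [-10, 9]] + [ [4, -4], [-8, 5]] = [[1, -10], [-18, 14]]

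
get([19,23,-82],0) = 19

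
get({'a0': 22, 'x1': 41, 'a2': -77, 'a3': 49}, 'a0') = 22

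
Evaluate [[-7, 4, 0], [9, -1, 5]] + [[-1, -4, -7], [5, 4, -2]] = [[-8, 0, -7], [14, 3, 3]]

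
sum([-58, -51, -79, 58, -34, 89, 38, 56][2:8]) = slice → [-79, 58, -34, 89, 38, 56]
(-79) + 58 + (-34) + 89 + 38 + 56
= 128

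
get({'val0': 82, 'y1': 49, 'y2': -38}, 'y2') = -38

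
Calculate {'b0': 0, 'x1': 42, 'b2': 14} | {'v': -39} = {'b0': 0, 'x1': 42, 'b2': 14, 'v': -39}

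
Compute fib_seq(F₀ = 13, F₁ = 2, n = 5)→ F_2 = F_1 + F_0 = 15
F_3 = F_2 + F_1 = 17
F_4 = F_3 + F_2 = 32
= [13, 2, 15, 17, 32]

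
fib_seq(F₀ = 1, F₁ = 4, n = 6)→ F_2 = F_1 + F_0 = 5
F_3 = F_2 + F_1 = 9
F_4 = F_3 + F_2 = 14
...
= [1, 4, 5, 9, 14, 23]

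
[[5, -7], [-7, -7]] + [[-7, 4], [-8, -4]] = [[-2, -3], [-15, -11]]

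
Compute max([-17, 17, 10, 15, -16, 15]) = 17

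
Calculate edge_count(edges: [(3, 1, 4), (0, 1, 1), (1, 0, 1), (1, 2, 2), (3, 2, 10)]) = 5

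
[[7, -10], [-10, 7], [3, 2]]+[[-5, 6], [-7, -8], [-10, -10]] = [[2, -4], [-17, -1], [-7, -8]]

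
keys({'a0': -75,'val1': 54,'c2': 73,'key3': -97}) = ['a0', 'val1', 'c2', 'key3']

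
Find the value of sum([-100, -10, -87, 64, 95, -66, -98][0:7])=-202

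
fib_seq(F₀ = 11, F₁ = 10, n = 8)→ F_2 = F_1 + F_0 = 21
F_3 = F_2 + F_1 = 31
F_4 = F_3 + F_2 = 52
...
= [11, 10, 21, 31, 52, 83, 135, 218]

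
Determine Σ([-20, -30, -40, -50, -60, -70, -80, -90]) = (-20) + (-30) + (-40) + (-50) + (-60) + (-70) + (-80) + (-90)
= -440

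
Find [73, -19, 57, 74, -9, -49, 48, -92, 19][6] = 48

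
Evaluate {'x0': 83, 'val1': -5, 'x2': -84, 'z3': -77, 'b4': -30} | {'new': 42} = {'x0': 83, 'val1': -5, 'x2': -84, 'z3': -77, 'b4': -30, 'new': 42}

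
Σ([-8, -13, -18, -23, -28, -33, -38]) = (-8) + (-13) + (-18) + (-23) + (-28) + (-33) + (-38)
= -161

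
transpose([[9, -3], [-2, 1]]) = [[9, -2], [-3, 1]]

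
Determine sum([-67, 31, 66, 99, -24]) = (-67) + 31 + 66 + 99 + (-24)
= 105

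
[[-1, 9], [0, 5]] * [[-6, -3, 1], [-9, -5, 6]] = C[0][0] = (-1)*(-6) + (9)*(-9) = -75
C[0][1] = (-1)*(-3) + (9)*(-5) = -42
C[0][2] = (-1)*(1) + (9)*(6) = 53
C[1][0] = (0)*(-6) + (5)*(-9) = -45
C[1][1] = (0)*(-3) + (5)*(-5) = -25
C[1][2] = (0)*(1) + (5)*(6) = 30
= [[-75, -42, 53], [-45, -25, 30]]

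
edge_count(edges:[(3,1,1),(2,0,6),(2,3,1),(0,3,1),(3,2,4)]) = 5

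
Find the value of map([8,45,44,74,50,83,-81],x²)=[64, 2025, 1936, 5476, 2500, 6889, 6561]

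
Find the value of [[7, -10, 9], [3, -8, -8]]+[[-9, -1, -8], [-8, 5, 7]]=[[-2, -11, 1], [-5, -3, -1]]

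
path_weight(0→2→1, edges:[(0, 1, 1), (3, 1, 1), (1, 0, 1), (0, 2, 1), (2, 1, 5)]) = w(0→2)=1 + w(2→1)=5
= 6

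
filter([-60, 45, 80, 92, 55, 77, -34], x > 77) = keep x where x > 77: -60✗, 45✗, 80✓, 92✓, 55✗, 77✗, -34✗
= [80, 92]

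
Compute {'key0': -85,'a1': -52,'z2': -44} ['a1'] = -52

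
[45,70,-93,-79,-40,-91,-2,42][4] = -40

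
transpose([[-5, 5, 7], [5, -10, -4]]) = [[-5, 5], [5, -10], [7, -4]]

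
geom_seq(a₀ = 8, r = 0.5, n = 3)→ a_0 = 8*0.5^0 = 8.0
a_1 = 8*0.5^1 = 4.0
a_2 = 8*0.5^2 = 2.0
= [8.0, 4.0, 2.0]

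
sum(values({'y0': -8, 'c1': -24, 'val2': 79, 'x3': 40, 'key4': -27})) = 60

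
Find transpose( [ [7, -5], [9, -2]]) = [[7, 9], [-5, -2]]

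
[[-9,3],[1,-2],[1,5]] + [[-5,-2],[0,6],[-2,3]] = [[-14, 1], [1, 4], [-1, 8]]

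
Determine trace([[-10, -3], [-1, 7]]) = diagonal: (-10) + 7
= -3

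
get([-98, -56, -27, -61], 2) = -27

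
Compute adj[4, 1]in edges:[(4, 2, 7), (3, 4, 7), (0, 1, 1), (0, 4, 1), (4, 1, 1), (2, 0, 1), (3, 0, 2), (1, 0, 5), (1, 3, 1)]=1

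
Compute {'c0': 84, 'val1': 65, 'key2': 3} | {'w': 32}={'c0': 84, 'val1': 65, 'key2': 3, 'w': 32}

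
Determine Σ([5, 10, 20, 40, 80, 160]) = 5 + 10 + 20 + 40 + 80 + 160
= 315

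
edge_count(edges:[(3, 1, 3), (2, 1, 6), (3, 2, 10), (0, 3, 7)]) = 4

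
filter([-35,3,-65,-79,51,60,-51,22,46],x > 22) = [51, 60, 46]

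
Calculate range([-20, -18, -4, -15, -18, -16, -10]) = 16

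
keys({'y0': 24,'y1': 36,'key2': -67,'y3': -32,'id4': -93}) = ['y0', 'y1', 'key2', 'y3', 'id4']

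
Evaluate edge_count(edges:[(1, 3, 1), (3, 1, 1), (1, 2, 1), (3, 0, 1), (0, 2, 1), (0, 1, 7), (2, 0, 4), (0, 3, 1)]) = 8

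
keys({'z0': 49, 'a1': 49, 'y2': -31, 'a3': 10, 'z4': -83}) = ['z0', 'a1', 'y2', 'a3', 'z4']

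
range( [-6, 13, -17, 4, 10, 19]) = 36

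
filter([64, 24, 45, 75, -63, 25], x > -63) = [64, 24, 45, 75, 25]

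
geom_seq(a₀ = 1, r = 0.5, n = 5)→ a_0 = 1*0.5^0 = 1.0
a_1 = 1*0.5^1 = 0.5
a_2 = 1*0.5^2 = 0.25
...
= [1.0, 0.5, 0.25, 0.125, 0.0625]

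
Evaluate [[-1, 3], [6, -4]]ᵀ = [[-1, 6], [3, -4]]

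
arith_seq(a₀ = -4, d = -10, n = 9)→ [-4, -14, -24, -34, -44, -54, -64, -74, -84]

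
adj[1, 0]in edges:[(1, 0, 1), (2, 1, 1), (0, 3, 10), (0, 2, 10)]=1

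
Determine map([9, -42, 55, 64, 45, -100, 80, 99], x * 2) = 9*2=18, -42*2=-84, 55*2=110, 64*2=128, 45*2=90, -100*2=-200, 80*2=160, 99*2=198
= [18, -84, 110, 128, 90, -200, 160, 198]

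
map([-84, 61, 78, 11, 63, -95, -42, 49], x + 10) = [-74, 71, 88, 21, 73, -85, -32, 59]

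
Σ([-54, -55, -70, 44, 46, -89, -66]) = -244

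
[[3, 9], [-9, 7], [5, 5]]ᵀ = [[3, -9, 5], [9, 7, 5]]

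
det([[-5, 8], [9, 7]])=-107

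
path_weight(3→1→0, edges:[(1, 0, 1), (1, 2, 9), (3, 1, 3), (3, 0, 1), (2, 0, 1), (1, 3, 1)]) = w(3→1)=3 + w(1→0)=1
= 4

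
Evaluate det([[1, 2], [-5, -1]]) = (1)*(-1) - (2)*(-5)
= 9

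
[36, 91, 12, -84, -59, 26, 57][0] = 36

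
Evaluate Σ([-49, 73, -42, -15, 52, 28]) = (-49) + 73 + (-42) + (-15) + 52 + 28
= 47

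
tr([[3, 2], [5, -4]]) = diagonal: 3 + (-4)
= -1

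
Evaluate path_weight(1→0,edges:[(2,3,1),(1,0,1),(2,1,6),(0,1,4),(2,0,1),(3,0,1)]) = 1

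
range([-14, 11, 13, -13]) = 27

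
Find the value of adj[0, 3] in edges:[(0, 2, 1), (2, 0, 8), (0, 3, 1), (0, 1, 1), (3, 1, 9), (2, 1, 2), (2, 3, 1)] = 1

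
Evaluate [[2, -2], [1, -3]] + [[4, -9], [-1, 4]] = [[6, -11], [0, 1]]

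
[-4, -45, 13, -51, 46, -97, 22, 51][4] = 46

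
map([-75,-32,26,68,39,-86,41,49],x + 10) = -75+10=-65, -32+10=-22, 26+10=36, 68+10=78, 39+10=49, -86+10=-76, 41+10=51, 49+10=59
= [-65, -22, 36, 78, 49, -76, 51, 59]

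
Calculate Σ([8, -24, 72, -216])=-160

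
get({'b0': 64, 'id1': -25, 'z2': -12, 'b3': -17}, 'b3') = -17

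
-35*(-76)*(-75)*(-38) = 7581000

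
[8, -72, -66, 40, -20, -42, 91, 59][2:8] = [-66, 40, -20, -42, 91, 59]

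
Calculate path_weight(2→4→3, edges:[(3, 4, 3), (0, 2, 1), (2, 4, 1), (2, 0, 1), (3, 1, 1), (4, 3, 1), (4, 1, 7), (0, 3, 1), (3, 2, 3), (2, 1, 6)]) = w(2→4)=1 + w(4→3)=1
= 2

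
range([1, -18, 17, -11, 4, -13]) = 35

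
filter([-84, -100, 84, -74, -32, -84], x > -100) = [-84, 84, -74, -32, -84]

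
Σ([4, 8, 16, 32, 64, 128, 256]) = 4 + 8 + 16 + 32 + 64 + 128 + 256
= 508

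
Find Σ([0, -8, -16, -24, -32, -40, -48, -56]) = -224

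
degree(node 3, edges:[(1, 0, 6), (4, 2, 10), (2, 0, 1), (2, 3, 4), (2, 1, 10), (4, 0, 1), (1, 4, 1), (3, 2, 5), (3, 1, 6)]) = incident: (2,3), (3,2), (3,1)
= 3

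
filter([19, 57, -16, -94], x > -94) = keep x where x > -94: 19✓, 57✓, -16✓, -94✗
= [19, 57, -16]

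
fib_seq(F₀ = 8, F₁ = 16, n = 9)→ [8, 16, 24, 40, 64, 104, 168, 272, 440]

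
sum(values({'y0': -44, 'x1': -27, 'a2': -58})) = (-44) + (-27) + (-58)
= -129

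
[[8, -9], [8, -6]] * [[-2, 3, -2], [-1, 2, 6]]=[[-7, 6, -70], [-10, 12, -52]]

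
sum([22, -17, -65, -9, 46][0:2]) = slice → [22, -17]
22 + (-17)
= 5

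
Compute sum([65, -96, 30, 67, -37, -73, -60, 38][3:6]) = -43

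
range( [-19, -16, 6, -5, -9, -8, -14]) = 25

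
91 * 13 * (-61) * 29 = -2092727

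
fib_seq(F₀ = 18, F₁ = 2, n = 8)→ F_2 = F_1 + F_0 = 20
F_3 = F_2 + F_1 = 22
F_4 = F_3 + F_2 = 42
...
= [18, 2, 20, 22, 42, 64, 106, 170]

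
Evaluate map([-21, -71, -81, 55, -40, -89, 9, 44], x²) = [441, 5041, 6561, 3025, 1600, 7921, 81, 1936]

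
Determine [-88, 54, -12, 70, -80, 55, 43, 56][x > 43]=[54, 70, 55, 56]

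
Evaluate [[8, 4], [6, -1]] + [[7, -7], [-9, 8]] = [[15, -3], [-3, 7]]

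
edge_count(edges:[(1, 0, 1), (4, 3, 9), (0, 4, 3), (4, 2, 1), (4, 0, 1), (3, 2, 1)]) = 6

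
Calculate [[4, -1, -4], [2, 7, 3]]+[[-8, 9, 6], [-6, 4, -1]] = [[-4, 8, 2], [-4, 11, 2]]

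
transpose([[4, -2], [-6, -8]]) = [[4, -6], [-2, -8]]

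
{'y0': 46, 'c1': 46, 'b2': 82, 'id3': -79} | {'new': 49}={'y0': 46, 'c1': 46, 'b2': 82, 'id3': -79, 'new': 49}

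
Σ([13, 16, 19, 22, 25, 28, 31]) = 13 + 16 + 19 + 22 + 25 + 28 + 31
= 154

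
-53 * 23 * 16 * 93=-1813872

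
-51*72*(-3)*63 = 694008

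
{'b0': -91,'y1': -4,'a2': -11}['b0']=-91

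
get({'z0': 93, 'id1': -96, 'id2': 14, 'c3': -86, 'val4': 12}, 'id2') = 14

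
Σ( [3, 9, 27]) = 39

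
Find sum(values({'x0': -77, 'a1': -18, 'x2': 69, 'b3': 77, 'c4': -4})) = (-77) + (-18) + 69 + 77 + (-4)
= 47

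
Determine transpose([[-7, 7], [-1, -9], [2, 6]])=[[-7, -1, 2], [7, -9, 6]]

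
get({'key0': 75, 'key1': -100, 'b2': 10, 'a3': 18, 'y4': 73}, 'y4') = 73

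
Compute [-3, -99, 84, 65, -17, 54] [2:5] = [84, 65, -17]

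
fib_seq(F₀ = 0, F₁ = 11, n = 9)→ [0, 11, 11, 22, 33, 55, 88, 143, 231]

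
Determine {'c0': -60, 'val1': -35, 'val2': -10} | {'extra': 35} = {'c0': -60, 'val1': -35, 'val2': -10, 'extra': 35}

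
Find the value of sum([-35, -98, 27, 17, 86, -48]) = (-35) + (-98) + 27 + 17 + 86 + (-48)
= -51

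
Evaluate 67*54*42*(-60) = -9117360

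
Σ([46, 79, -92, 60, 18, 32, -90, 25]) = 78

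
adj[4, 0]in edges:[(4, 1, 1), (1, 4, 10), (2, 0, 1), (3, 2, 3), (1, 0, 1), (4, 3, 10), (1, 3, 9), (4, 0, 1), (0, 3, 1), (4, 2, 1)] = 1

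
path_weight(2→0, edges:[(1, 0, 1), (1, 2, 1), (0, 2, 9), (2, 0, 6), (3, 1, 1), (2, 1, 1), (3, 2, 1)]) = 6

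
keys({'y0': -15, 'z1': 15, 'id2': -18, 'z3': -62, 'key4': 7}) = ['y0', 'z1', 'id2', 'z3', 'key4']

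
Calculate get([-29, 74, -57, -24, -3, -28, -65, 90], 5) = -28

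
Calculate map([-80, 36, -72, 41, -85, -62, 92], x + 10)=-80+10=-70, 36+10=46, -72+10=-62, 41+10=51, -85+10=-75, -62+10=-52, 92+10=102
= [-70, 46, -62, 51, -75, -52, 102]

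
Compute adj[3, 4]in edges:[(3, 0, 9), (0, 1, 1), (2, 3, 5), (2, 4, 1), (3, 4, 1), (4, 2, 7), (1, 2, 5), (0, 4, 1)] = 1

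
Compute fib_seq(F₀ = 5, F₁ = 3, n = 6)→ F_2 = F_1 + F_0 = 8
F_3 = F_2 + F_1 = 11
F_4 = F_3 + F_2 = 19
...
= [5, 3, 8, 11, 19, 30]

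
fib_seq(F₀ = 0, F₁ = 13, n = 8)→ F_2 = F_1 + F_0 = 13
F_3 = F_2 + F_1 = 26
F_4 = F_3 + F_2 = 39
...
= [0, 13, 13, 26, 39, 65, 104, 169]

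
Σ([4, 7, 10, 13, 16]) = 50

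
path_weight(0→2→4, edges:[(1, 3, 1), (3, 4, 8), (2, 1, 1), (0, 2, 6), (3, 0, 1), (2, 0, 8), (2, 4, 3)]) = w(0→2)=6 + w(2→4)=3
= 9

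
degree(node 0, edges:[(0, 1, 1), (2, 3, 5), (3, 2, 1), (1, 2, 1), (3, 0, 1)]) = incident: (0,1), (3,0)
= 2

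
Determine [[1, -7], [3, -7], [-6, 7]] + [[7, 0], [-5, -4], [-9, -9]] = [[8, -7], [-2, -11], [-15, -2]]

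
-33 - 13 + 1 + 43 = -2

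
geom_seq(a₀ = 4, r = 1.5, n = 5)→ [4.0, 6.0, 9.0, 13.5, 20.25]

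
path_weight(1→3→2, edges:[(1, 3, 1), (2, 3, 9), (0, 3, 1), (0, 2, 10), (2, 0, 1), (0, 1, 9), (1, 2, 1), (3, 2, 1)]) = w(1→3)=1 + w(3→2)=1
= 2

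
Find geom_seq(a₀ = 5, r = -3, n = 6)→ [5, -15, 45, -135, 405, -1215]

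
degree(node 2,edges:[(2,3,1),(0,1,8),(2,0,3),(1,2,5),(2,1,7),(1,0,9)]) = 4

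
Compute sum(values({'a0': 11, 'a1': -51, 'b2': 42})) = 11 + (-51) + 42
= 2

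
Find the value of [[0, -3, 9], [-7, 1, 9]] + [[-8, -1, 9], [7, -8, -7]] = [[-8, -4, 18], [0, -7, 2]]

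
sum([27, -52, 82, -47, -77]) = 27 + (-52) + 82 + (-47) + (-77)
= -67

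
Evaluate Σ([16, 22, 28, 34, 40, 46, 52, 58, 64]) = 360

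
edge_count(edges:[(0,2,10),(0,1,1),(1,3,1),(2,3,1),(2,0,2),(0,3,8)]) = 6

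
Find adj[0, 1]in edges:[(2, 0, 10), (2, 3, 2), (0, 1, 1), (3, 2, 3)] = 1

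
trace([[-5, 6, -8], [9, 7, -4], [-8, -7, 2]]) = 4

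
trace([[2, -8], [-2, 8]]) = diagonal: 2 + 8
= 10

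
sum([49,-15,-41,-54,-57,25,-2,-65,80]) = 49 + (-15) + (-41) + (-54) + (-57) + 25 + (-2) + (-65) + 80
= -80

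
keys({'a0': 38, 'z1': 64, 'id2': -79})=['a0', 'z1', 'id2']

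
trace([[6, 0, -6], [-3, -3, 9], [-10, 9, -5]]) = -2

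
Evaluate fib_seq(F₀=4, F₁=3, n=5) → F_2 = F_1 + F_0 = 7
F_3 = F_2 + F_1 = 10
F_4 = F_3 + F_2 = 17
= [4, 3, 7, 10, 17]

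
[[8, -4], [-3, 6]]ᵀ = [[8, -3], [-4, 6]]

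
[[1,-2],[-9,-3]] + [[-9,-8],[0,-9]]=[[-8, -10], [-9, -12]]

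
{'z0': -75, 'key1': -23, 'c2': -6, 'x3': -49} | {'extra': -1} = {'z0': -75, 'key1': -23, 'c2': -6, 'x3': -49, 'extra': -1}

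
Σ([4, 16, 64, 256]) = 340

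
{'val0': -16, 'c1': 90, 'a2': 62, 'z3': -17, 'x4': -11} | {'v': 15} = {'val0': -16, 'c1': 90, 'a2': 62, 'z3': -17, 'x4': -11, 'v': 15}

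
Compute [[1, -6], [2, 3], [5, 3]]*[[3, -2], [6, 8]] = [[-33, -50], [24, 20], [33, 14]]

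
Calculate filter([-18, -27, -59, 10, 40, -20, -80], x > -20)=keep x where x > -20: -18✓, -27✗, -59✗, 10✓, 40✓, -20✗, -80✗
= [-18, 10, 40]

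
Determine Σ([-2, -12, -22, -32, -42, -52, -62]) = -224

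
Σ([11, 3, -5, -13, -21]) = -25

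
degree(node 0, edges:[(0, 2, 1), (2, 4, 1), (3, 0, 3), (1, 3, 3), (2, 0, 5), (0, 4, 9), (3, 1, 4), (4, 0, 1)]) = 5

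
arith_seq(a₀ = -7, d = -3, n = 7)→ a_0 = -7 + 0*-3 = -7
a_1 = -7 + 1*-3 = -10
a_2 = -7 + 2*-3 = -13
...
= [-7, -10, -13, -16, -19, -22, -25]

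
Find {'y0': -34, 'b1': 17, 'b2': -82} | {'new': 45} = {'y0': -34, 'b1': 17, 'b2': -82, 'new': 45}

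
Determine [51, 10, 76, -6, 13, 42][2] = 76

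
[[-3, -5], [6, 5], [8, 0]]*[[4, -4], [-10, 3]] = [[38, -3], [-26, -9], [32, -32]]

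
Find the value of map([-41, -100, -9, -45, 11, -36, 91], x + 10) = -41+10=-31, -100+10=-90, -9+10=1, -45+10=-35, 11+10=21, -36+10=-26, 91+10=101
= [-31, -90, 1, -35, 21, -26, 101]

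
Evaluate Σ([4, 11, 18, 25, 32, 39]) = 4 + 11 + 18 + 25 + 32 + 39
= 129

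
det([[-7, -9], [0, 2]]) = (-7)*(2) - (-9)*(0)
= -14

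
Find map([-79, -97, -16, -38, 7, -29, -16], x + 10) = -79+10=-69, -97+10=-87, -16+10=-6, -38+10=-28, 7+10=17, -29+10=-19, -16+10=-6
= [-69, -87, -6, -28, 17, -19, -6]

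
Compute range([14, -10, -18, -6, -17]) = 32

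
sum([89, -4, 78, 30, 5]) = 89 + (-4) + 78 + 30 + 5
= 198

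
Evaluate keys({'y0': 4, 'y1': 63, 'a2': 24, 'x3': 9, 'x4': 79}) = ['y0', 'y1', 'a2', 'x3', 'x4']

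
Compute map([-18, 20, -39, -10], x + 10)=-18+10=-8, 20+10=30, -39+10=-29, -10+10=0
= [-8, 30, -29, 0]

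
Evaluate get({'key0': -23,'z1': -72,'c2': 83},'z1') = -72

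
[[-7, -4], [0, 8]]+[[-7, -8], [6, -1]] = [[-14, -12], [6, 7]]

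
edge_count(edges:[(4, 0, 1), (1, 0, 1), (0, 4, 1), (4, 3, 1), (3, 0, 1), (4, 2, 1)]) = 6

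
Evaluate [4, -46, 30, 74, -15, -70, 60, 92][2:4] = [30, 74]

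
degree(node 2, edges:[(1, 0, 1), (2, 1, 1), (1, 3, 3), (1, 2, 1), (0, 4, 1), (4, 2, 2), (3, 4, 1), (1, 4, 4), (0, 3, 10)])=incident: (2,1), (1,2), (4,2)
= 3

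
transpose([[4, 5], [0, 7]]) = [[4, 0], [5, 7]]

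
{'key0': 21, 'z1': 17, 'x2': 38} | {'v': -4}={'key0': 21, 'z1': 17, 'x2': 38, 'v': -4}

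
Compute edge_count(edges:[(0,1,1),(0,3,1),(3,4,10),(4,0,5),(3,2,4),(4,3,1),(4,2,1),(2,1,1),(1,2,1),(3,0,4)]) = 10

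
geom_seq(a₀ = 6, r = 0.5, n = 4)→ [6.0, 3.0, 1.5, 0.75]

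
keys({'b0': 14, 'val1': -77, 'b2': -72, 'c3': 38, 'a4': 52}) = ['b0', 'val1', 'b2', 'c3', 'a4']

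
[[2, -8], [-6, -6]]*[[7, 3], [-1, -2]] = C[0][0] = (2)*(7) + (-8)*(-1) = 22
C[0][1] = (2)*(3) + (-8)*(-2) = 22
C[1][0] = (-6)*(7) + (-6)*(-1) = -36
C[1][1] = (-6)*(3) + (-6)*(-2) = -6
= [[22, 22], [-36, -6]]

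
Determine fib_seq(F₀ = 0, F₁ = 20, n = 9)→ [0, 20, 20, 40, 60, 100, 160, 260, 420]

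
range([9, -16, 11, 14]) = 30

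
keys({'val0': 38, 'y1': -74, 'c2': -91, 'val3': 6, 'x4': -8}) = ['val0', 'y1', 'c2', 'val3', 'x4']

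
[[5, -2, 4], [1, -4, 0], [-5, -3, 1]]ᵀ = [[5, 1, -5], [-2, -4, -3], [4, 0, 1]]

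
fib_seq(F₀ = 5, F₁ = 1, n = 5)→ F_2 = F_1 + F_0 = 6
F_3 = F_2 + F_1 = 7
F_4 = F_3 + F_2 = 13
= [5, 1, 6, 7, 13]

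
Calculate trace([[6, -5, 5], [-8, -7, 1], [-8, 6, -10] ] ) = diagonal: 6 + (-7) + (-10)
= -11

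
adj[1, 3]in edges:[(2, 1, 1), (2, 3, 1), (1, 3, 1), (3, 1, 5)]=1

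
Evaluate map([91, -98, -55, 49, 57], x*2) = 91*2=182, -98*2=-196, -55*2=-110, 49*2=98, 57*2=114
= [182, -196, -110, 98, 114]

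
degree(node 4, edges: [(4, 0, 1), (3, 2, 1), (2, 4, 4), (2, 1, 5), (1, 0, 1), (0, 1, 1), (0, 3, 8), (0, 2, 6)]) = incident: (4,0), (2,4)
= 2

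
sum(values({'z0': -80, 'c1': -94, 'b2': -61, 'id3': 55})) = -180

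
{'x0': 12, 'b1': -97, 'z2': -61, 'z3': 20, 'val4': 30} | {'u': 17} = {'x0': 12, 'b1': -97, 'z2': -61, 'z3': 20, 'val4': 30, 'u': 17}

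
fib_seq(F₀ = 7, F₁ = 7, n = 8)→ [7, 7, 14, 21, 35, 56, 91, 147]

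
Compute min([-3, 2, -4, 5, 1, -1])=-4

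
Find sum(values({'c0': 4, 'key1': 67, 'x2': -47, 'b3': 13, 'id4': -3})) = 34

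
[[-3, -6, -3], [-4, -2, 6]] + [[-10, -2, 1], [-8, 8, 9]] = [[-13, -8, -2], [-12, 6, 15]]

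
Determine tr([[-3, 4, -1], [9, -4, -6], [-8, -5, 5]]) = diagonal: (-3) + (-4) + 5
= -2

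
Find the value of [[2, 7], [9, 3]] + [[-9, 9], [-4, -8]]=[[-7, 16], [5, -5]]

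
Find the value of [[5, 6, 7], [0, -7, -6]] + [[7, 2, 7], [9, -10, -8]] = [[12, 8, 14], [9, -17, -14]]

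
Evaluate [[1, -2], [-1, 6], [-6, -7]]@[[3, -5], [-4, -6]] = [[11, 7], [-27, -31], [10, 72]]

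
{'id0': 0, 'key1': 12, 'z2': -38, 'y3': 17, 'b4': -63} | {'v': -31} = {'id0': 0, 'key1': 12, 'z2': -38, 'y3': 17, 'b4': -63, 'v': -31}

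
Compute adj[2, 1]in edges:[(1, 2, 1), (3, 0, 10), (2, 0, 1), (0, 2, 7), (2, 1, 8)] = 8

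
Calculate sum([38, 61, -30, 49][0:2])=99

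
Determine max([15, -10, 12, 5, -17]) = 15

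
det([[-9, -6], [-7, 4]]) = (-9)*(4) - (-6)*(-7)
= -78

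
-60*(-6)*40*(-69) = -993600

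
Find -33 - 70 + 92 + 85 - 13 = 61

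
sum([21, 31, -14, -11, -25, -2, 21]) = 21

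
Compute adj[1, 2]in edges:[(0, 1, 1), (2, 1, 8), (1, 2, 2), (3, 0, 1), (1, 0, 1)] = 2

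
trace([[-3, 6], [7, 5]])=diagonal: (-3) + 5
= 2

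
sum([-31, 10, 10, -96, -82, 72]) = (-31) + 10 + 10 + (-96) + (-82) + 72
= -117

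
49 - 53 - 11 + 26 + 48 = 59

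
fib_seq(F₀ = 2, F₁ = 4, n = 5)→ F_2 = F_1 + F_0 = 6
F_3 = F_2 + F_1 = 10
F_4 = F_3 + F_2 = 16
= [2, 4, 6, 10, 16]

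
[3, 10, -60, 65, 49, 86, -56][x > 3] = keep x where x > 3: 3✗, 10✓, -60✗, 65✓, 49✓, 86✓, -56✗
= [10, 65, 49, 86]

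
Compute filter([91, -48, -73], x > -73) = keep x where x > -73: 91✓, -48✓, -73✗
= [91, -48]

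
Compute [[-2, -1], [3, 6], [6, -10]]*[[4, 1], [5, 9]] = C[0][0] = (-2)*(4) + (-1)*(5) = -13
C[0][1] = (-2)*(1) + (-1)*(9) = -11
C[1][0] = (3)*(4) + (6)*(5) = 42
C[1][1] = (3)*(1) + (6)*(9) = 57
C[2][0] = (6)*(4) + (-10)*(5) = -26
C[2][1] = (6)*(1) + (-10)*(9) = -84
= [[-13, -11], [42, 57], [-26, -84]]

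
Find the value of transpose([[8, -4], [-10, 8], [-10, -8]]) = [[8, -10, -10], [-4, 8, -8]]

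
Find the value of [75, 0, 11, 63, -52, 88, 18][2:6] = [11, 63, -52, 88]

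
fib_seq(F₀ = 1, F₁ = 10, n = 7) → F_2 = F_1 + F_0 = 11
F_3 = F_2 + F_1 = 21
F_4 = F_3 + F_2 = 32
...
= [1, 10, 11, 21, 32, 53, 85]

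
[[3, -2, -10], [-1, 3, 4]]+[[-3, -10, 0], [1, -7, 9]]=[[0, -12, -10], [0, -4, 13]]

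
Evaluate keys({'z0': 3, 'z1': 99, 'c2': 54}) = ['z0', 'z1', 'c2']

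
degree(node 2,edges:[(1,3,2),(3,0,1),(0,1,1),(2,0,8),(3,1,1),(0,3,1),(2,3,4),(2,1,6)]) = incident: (2,0), (2,3), (2,1)
= 3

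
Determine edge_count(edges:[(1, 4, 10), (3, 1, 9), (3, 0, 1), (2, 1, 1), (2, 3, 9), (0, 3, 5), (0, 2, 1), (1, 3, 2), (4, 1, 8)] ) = 9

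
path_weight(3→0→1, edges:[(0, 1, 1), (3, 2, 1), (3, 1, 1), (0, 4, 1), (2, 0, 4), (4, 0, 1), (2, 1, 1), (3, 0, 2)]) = 3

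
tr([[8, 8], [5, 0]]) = diagonal: 8 + 0
= 8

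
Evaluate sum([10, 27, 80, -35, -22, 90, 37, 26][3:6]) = slice → [-35, -22, 90]
(-35) + (-22) + 90
= 33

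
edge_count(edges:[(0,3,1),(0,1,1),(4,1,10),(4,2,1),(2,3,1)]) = 5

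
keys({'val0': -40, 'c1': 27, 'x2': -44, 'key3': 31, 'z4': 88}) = ['val0', 'c1', 'x2', 'key3', 'z4']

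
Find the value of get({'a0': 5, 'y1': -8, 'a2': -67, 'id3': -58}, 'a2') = -67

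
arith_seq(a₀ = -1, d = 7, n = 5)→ [-1, 6, 13, 20, 27]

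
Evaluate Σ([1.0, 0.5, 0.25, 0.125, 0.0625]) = 1.0 + 0.5 + 0.25 + 0.125 + 0.0625
= 1.9375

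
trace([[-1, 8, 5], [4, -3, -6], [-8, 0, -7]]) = -11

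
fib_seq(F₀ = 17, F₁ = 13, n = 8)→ [17, 13, 30, 43, 73, 116, 189, 305]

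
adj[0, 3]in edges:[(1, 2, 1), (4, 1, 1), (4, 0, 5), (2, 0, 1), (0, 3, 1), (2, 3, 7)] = 1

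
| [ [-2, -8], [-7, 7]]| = (-2)*(7) - (-8)*(-7)
= -70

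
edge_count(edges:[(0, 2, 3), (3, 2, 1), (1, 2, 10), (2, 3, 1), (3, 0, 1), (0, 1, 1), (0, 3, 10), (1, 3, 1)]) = 8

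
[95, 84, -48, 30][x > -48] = keep x where x > -48: 95✓, 84✓, -48✗, 30✓
= [95, 84, 30]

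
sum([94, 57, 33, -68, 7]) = 94 + 57 + 33 + (-68) + 7
= 123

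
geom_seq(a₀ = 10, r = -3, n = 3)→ a_0 = 10*(-3)^0 = 10
a_1 = 10*(-3)^1 = -30
a_2 = 10*(-3)^2 = 90
= [10, -30, 90]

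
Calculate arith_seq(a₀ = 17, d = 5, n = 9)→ [17, 22, 27, 32, 37, 42, 47, 52, 57]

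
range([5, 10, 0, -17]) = 27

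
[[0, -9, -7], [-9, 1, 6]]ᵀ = [[0, -9], [-9, 1], [-7, 6]]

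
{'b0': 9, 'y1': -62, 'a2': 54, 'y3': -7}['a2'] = 54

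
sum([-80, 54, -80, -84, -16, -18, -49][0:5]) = -206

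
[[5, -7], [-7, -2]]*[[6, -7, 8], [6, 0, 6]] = [[-12, -35, -2], [-54, 49, -68]]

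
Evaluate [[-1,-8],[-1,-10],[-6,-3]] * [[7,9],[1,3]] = [[-15, -33], [-17, -39], [-45, -63]]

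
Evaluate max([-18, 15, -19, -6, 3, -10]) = 15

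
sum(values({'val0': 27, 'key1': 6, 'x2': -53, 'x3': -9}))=-29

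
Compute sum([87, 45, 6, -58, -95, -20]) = 87 + 45 + 6 + (-58) + (-95) + (-20)
= -35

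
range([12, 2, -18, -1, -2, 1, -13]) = 30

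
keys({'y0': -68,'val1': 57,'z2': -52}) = ['y0', 'val1', 'z2']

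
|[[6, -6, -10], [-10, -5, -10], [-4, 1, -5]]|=570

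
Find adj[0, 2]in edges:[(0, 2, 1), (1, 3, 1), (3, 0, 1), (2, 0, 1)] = 1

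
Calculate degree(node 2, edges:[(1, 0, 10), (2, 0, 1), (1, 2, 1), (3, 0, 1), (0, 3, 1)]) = 2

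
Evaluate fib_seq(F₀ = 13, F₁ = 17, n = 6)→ F_2 = F_1 + F_0 = 30
F_3 = F_2 + F_1 = 47
F_4 = F_3 + F_2 = 77
...
= [13, 17, 30, 47, 77, 124]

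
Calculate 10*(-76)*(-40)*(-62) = -1884800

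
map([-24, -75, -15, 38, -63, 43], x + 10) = [-14, -65, -5, 48, -53, 53]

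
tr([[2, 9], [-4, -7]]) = diagonal: 2 + (-7)
= -5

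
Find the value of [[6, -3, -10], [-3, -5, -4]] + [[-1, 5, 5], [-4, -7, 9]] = [[5, 2, -5], [-7, -12, 5]]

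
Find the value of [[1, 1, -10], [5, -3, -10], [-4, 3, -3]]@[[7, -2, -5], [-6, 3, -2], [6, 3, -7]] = C[0][0] = (1)*(7) + (1)*(-6) + (-10)*(6) = -59
C[0][1] = (1)*(-2) + (1)*(3) + (-10)*(3) = -29
C[0][2] = (1)*(-5) + (1)*(-2) + (-10)*(-7) = 63
C[1][0] = (5)*(7) + (-3)*(-6) + (-10)*(6) = -7
C[1][1] = (5)*(-2) + (-3)*(3) + (-10)*(3) = -49
C[1][2] = (5)*(-5) + (-3)*(-2) + (-10)*(-7) = 51
... (3 more cells)
= [[-59, -29, 63], [-7, -49, 51], [-64, 8, 35]]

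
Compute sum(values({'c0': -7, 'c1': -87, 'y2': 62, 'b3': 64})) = (-7) + (-87) + 62 + 64
= 32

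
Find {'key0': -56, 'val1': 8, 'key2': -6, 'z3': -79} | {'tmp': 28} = {'key0': -56, 'val1': 8, 'key2': -6, 'z3': -79, 'tmp': 28}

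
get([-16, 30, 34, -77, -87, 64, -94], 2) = 34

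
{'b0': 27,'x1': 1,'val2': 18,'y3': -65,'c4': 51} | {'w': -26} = {'b0': 27, 'x1': 1, 'val2': 18, 'y3': -65, 'c4': 51, 'w': -26}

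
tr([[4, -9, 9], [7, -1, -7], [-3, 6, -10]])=-7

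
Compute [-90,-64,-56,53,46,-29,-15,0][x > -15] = keep x where x > -15: -90✗, -64✗, -56✗, 53✓, 46✓, -29✗, -15✗, 0✓
= [53, 46, 0]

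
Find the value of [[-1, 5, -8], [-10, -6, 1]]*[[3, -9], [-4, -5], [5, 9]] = C[0][0] = (-1)*(3) + (5)*(-4) + (-8)*(5) = -63
C[0][1] = (-1)*(-9) + (5)*(-5) + (-8)*(9) = -88
C[1][0] = (-10)*(3) + (-6)*(-4) + (1)*(5) = -1
C[1][1] = (-10)*(-9) + (-6)*(-5) + (1)*(9) = 129
= [[-63, -88], [-1, 129]]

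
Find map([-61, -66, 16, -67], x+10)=[-51, -56, 26, -57]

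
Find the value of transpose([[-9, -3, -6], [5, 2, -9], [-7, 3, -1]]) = [[-9, 5, -7], [-3, 2, 3], [-6, -9, -1]]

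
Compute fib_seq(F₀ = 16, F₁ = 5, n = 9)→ F_2 = F_1 + F_0 = 21
F_3 = F_2 + F_1 = 26
F_4 = F_3 + F_2 = 47
...
= [16, 5, 21, 26, 47, 73, 120, 193, 313]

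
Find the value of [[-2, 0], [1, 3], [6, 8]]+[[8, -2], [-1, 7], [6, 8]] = [[6, -2], [0, 10], [12, 16]]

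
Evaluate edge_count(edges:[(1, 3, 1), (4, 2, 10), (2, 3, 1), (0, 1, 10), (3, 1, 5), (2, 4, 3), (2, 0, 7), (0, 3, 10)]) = 8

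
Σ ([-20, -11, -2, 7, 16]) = (-20) + (-11) + (-2) + 7 + 16
= -10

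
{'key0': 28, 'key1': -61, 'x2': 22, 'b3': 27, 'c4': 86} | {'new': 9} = {'key0': 28, 'key1': -61, 'x2': 22, 'b3': 27, 'c4': 86, 'new': 9}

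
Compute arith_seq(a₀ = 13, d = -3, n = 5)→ [13, 10, 7, 4, 1]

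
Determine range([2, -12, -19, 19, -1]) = 38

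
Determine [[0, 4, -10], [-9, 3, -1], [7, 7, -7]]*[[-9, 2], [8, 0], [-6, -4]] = [[92, 40], [111, -14], [35, 42]]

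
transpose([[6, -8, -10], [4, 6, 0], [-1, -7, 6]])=[[6, 4, -1], [-8, 6, -7], [-10, 0, 6]]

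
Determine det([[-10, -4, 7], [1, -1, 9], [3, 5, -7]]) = 300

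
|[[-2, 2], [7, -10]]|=(-2)*(-10) - (2)*(7)
= 6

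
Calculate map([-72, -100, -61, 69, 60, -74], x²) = [5184, 10000, 3721, 4761, 3600, 5476]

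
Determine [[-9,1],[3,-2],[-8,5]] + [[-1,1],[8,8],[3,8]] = [[-10, 2], [11, 6], [-5, 13]]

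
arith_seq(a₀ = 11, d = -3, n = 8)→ [11, 8, 5, 2, -1, -4, -7, -10]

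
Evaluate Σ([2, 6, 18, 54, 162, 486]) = 728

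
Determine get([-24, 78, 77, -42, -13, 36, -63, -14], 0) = -24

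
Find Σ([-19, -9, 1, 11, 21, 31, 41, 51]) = (-19) + (-9) + 1 + 11 + 21 + 31 + 41 + 51
= 128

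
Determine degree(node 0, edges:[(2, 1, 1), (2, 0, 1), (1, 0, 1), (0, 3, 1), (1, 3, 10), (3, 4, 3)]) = incident: (2,0), (1,0), (0,3)
= 3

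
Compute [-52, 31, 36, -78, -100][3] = -78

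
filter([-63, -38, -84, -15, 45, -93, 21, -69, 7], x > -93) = [-63, -38, -84, -15, 45, 21, -69, 7]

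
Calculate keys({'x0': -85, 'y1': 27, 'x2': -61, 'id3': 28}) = ['x0', 'y1', 'x2', 'id3']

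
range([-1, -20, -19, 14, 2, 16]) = 36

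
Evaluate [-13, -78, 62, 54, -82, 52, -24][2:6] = [62, 54, -82, 52]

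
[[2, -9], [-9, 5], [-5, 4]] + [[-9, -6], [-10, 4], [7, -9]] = [[-7, -15], [-19, 9], [2, -5]]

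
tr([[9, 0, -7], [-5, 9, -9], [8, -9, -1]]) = 17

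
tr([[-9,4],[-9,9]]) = 0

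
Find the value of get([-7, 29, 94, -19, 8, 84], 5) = 84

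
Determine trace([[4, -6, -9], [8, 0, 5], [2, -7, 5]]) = 9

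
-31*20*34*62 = -1306960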